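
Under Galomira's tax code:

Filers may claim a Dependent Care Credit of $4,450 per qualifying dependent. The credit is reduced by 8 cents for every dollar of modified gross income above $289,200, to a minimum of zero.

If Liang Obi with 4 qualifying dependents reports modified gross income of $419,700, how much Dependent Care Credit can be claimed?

$7,360

Dependent Care Credit: base = 4 × $4,450 = $17,800. 8% of the $130,500 excess over $289,200 is $10,440; credit = $17,800 − $10,440 = $7,360.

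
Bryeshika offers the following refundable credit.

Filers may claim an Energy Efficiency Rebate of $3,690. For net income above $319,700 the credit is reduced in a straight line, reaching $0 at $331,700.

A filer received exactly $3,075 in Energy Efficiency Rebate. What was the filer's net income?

$321,700

$3,075 is 3,075/3,690 of the full $3,690, so 615/3,690 of the $12,000 range has been used: income = $319,700 + $12,000 × 615/3,690 = $321,700.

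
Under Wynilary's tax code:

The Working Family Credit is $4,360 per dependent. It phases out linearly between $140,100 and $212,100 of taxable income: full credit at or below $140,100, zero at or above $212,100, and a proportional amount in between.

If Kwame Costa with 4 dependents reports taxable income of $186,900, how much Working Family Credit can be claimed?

$6,104

Working Family Credit: base = 4 × $4,360 = $17,440. $186,900 is $46,800 into a $72,000 phase-out range, leaving 25,200/72,000 of the credit: $17,440 × 25,200/72,000 = $6,104.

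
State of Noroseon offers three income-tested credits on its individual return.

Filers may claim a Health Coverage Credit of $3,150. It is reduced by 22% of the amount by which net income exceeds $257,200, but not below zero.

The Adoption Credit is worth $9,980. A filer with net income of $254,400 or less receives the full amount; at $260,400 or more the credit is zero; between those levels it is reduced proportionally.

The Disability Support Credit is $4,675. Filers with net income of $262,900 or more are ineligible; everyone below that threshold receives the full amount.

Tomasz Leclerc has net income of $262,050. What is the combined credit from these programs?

Health Coverage Credit: 22% of the $4,850 excess over $257,200 is $1,067; credit = $3,150 − $1,067 = $2,083.
Adoption Credit: $262,050 is at or above $260,400, so the credit is $0.
Disability Support Credit: $262,050 is below the $262,900 cutoff, so the full $4,675 applies.
Total: $2,083 + $0 + $4,675 = $6,758.

$6,758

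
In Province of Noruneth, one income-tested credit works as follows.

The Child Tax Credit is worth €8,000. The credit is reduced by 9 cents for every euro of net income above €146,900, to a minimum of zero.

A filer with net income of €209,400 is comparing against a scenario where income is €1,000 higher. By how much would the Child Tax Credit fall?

€90

At €209,400 — 9% of the €62,500 excess over €146,900 is €5,625; credit = €8,000 − €5,625 = €2,375.
At €210,400 — 9% of the €63,500 excess over €146,900 is €5,715; credit = €8,000 − €5,715 = €2,285.
Lost: €2,375 − €2,285 = €90.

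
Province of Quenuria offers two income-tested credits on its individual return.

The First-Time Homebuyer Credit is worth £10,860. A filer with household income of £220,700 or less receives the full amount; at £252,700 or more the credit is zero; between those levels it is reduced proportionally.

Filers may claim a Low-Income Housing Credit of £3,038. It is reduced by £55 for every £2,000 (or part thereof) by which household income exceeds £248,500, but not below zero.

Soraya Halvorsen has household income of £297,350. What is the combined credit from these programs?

£1,663

First-Time Homebuyer Credit: £297,350 is at or above £252,700, so the credit is £0.
Low-Income Housing Credit: income exceeds £248,500 by £48,850, which is 25 full-or-partial £2,000 increments; reduction = 25 × £55 = £1,375, leaving £1,663.
Total: £0 + £1,663 = £1,663.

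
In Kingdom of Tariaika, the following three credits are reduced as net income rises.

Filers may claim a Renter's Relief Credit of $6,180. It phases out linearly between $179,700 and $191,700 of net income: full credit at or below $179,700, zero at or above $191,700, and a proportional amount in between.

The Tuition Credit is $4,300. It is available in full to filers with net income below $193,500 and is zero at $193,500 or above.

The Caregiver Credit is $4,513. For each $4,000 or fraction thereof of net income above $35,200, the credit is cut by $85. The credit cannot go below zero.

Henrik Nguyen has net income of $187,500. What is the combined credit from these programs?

Renter's Relief Credit: $187,500 is $7,800 into a $12,000 phase-out range, leaving 4,200/12,000 of the credit: $6,180 × 4,200/12,000 = $2,163.
Tuition Credit: $187,500 is below the $193,500 cutoff, so the full $4,300 applies.
Caregiver Credit: income exceeds $35,200 by $152,300, which is 39 full-or-partial $4,000 increments; reduction = 39 × $85 = $3,315, leaving $1,198.
Total: $2,163 + $4,300 + $1,198 = $7,661.

$7,661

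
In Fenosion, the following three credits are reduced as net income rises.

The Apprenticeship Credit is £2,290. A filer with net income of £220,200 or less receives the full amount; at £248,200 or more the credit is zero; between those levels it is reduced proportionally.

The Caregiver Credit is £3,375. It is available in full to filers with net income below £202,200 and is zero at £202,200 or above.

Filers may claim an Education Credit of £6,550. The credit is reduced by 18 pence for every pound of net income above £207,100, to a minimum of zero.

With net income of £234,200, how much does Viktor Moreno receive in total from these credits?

Apprenticeship Credit: £234,200 is £14,000 into a £28,000 phase-out range, leaving 14,000/28,000 of the credit: £2,290 × 14,000/28,000 = £1,145.
Caregiver Credit: £234,200 meets or exceeds the £202,200 cutoff, so the credit is £0.
Education Credit: 18% of the £27,100 excess over £207,100 is £4,878; credit = £6,550 − £4,878 = £1,672.
Total: £1,145 + £0 + £1,672 = £2,817.

£2,817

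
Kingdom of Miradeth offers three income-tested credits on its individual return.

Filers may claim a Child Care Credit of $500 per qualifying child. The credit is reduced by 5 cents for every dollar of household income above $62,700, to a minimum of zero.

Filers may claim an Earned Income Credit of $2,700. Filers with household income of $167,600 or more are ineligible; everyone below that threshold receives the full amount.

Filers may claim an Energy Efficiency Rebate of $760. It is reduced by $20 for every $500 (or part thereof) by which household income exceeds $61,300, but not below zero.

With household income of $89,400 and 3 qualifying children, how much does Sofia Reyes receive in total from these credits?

Child Care Credit: base = 3 × $500 = $1,500. 5% of the $26,700 excess over $62,700 is $1,335; credit = $1,500 − $1,335 = $165.
Earned Income Credit: $89,400 is below the $167,600 cutoff, so the full $2,700 applies.
Energy Efficiency Rebate: income exceeds $61,300 by $28,100 → 57 increments × $20 = $1,140 ≥ base, so the credit is $0.
Total: $165 + $2,700 + $0 = $2,865.

$2,865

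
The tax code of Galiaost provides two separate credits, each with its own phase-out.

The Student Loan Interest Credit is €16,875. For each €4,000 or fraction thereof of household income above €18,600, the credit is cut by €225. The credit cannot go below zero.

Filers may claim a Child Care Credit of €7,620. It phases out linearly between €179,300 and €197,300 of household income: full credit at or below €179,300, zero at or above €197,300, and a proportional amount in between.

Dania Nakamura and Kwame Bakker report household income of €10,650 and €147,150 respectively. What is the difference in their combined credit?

Dania (€10,650): Student Loan Interest Credit: €10,650 is at or below the €18,600 threshold, so the full €16,875 applies. Child Care Credit: €10,650 is at or below the €179,300 threshold, so the full €7,620 applies. total €16,875 + €7,620 = €24,495
Kwame (€147,150): Student Loan Interest Credit: income exceeds €18,600 by €128,550, which is 33 full-or-partial €4,000 increments; reduction = 33 × €225 = €7,425, leaving €9,450. Child Care Credit: €147,150 is at or below the €179,300 threshold, so the full €7,620 applies. total €9,450 + €7,620 = €17,070
Difference: |€24,495 − €17,070| = €7,425.

€7,425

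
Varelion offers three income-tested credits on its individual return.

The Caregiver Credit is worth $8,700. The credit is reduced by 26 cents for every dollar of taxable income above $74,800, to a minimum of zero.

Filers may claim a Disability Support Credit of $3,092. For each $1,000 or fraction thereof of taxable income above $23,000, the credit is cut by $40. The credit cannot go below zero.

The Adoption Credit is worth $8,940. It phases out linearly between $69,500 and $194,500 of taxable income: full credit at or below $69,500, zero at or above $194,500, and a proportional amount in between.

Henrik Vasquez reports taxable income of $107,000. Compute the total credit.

$6,586

Caregiver Credit: 26% of the $32,200 excess over $74,800 is $8,372; credit = $8,700 − $8,372 = $328.
Disability Support Credit: income exceeds $23,000 by $84,000 → 84 increments × $40 = $3,360 ≥ base, so the credit is $0.
Adoption Credit: $107,000 is $37,500 into a $125,000 phase-out range, leaving 87,500/125,000 of the credit: $8,940 × 87,500/125,000 = $6,258.
Total: $328 + $0 + $6,258 = $6,586.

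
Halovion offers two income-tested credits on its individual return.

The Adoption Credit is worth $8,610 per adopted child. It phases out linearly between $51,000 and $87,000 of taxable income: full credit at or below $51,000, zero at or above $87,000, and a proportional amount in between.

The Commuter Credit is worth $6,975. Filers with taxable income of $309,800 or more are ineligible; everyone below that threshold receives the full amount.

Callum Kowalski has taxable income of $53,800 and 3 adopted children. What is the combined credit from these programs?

Adoption Credit: base = 3 × $8,610 = $25,830. $53,800 is $2,800 into a $36,000 phase-out range, leaving 33,200/36,000 of the credit: $25,830 × 33,200/36,000 = $23,821.
Commuter Credit: $53,800 is below the $309,800 cutoff, so the full $6,975 applies.
Total: $23,821 + $6,975 = $30,796.

$30,796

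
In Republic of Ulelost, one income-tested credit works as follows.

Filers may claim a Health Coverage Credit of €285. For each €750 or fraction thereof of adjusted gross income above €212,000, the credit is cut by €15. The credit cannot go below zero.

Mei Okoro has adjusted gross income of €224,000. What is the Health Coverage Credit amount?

Health Coverage Credit: income exceeds €212,000 by €12,000, which is 16 full-or-partial €750 increments; reduction = 16 × €15 = €240, leaving €45.

€45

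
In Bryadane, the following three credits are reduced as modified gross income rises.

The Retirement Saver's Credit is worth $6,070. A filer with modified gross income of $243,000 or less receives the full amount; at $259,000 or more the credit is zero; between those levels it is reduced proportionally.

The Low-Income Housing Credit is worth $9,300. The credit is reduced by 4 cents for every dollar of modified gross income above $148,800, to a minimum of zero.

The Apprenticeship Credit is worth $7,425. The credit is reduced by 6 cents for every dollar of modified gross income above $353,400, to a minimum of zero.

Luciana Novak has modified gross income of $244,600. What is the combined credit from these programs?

$18,356

Retirement Saver's Credit: $244,600 is $1,600 into a $16,000 phase-out range, leaving 14,400/16,000 of the credit: $6,070 × 14,400/16,000 = $5,463.
Low-Income Housing Credit: 4% of the $95,800 excess over $148,800 is $3,832; credit = $9,300 − $3,832 = $5,468.
Apprenticeship Credit: $244,600 is at or below the $353,400 threshold, so the full $7,425 applies.
Total: $5,463 + $5,468 + $7,425 = $18,356.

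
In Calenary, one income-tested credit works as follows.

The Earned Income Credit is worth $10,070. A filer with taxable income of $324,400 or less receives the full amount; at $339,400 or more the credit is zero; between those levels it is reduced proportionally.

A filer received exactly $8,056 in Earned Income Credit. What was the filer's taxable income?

$327,400

$8,056 is 8,056/10,070 of the full $10,070, so 2,014/10,070 of the $15,000 range has been used: income = $324,400 + $15,000 × 2,014/10,070 = $327,400.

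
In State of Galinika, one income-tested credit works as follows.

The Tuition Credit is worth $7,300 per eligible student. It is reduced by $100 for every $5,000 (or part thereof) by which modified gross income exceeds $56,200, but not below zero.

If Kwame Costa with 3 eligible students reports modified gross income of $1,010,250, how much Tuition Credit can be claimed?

Tuition Credit: base = 3 × $7,300 = $21,900. income exceeds $56,200 by $954,050, which is 191 full-or-partial $5,000 increments; reduction = 191 × $100 = $19,100, leaving $2,800.

$2,800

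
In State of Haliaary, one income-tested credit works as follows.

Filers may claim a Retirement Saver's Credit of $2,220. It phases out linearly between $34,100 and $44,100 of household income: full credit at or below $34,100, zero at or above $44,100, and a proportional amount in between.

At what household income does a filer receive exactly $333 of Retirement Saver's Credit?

$333 is 333/2,220 of the full $2,220, so 1,887/2,220 of the $10,000 range has been used: income = $34,100 + $10,000 × 1,887/2,220 = $42,600.

$42,600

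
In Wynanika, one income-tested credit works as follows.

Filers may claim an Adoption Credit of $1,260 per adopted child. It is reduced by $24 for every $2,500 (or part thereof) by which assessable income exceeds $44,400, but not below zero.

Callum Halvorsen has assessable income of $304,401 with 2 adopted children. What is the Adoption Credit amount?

Adoption Credit: base = 2 × $1,260 = $2,520. income exceeds $44,400 by $260,001 → 105 increments × $24 = $2,520 ≥ base, so the credit is $0.

$0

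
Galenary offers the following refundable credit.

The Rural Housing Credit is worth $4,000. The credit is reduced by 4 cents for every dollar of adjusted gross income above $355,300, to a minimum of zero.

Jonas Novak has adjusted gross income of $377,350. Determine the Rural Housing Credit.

$3,118

Rural Housing Credit: 4% of the $22,050 excess over $355,300 is $882; credit = $4,000 − $882 = $3,118.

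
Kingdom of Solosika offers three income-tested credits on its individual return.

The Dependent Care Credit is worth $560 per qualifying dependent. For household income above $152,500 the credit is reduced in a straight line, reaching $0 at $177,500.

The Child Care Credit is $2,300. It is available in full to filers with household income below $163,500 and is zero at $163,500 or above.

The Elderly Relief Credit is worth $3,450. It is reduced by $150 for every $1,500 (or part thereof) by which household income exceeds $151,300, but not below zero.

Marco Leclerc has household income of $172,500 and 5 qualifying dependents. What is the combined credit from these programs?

Dependent Care Credit: base = 5 × $560 = $2,800. $172,500 is $20,000 into a $25,000 phase-out range, leaving 5,000/25,000 of the credit: $2,800 × 5,000/25,000 = $560.
Child Care Credit: $172,500 meets or exceeds the $163,500 cutoff, so the credit is $0.
Elderly Relief Credit: income exceeds $151,300 by $21,200, which is 15 full-or-partial $1,500 increments; reduction = 15 × $150 = $2,250, leaving $1,200.
Total: $560 + $0 + $1,200 = $1,760.

$1,760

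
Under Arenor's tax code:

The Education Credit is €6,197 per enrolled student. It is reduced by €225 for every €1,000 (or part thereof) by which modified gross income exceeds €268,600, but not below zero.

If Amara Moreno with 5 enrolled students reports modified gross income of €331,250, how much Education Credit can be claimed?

Education Credit: base = 5 × €6,197 = €30,985. income exceeds €268,600 by €62,650, which is 63 full-or-partial €1,000 increments; reduction = 63 × €225 = €14,175, leaving €16,810.

€16,810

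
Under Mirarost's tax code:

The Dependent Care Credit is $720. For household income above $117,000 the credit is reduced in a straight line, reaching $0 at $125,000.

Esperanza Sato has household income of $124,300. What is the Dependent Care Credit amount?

$63

Dependent Care Credit: $124,300 is $7,300 into a $8,000 phase-out range, leaving 700/8,000 of the credit: $720 × 700/8,000 = $63.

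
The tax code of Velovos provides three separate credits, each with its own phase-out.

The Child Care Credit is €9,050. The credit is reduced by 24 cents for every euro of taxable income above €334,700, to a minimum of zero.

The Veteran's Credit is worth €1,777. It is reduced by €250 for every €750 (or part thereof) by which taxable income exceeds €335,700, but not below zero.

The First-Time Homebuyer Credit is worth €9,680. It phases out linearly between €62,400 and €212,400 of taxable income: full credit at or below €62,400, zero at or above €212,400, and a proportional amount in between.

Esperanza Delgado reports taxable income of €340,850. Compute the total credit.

Child Care Credit: 24% of the €6,150 excess over €334,700 is €1,476; credit = €9,050 − €1,476 = €7,574.
Veteran's Credit: income exceeds €335,700 by €5,150, which is 7 full-or-partial €750 increments; reduction = 7 × €250 = €1,750, leaving €27.
First-Time Homebuyer Credit: €340,850 is at or above €212,400, so the credit is €0.
Total: €7,574 + €27 + €0 = €7,601.

€7,601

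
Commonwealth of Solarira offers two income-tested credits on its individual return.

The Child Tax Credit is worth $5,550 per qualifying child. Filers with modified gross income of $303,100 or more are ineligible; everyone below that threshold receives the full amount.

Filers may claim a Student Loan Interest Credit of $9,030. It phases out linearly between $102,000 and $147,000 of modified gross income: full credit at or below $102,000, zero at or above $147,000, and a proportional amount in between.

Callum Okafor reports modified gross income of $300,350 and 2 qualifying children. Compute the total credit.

Child Tax Credit: base = 2 × $5,550 = $11,100. $300,350 is below the $303,100 cutoff, so the full $11,100 applies.
Student Loan Interest Credit: $300,350 is at or above $147,000, so the credit is $0.
Total: $11,100 + $0 = $11,100.

$11,100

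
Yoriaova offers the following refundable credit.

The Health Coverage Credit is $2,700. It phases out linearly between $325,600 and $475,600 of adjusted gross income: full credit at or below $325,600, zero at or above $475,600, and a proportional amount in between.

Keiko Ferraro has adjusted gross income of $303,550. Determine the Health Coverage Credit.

Health Coverage Credit: $303,550 is at or below the $325,600 threshold, so the full $2,700 applies.

$2,700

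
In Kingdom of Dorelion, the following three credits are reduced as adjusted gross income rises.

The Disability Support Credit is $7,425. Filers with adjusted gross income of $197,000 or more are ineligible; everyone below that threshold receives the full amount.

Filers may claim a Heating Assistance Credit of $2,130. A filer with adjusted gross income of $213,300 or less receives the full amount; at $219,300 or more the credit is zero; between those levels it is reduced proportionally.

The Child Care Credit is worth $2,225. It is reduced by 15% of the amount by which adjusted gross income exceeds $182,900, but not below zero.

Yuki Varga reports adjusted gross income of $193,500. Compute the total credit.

Disability Support Credit: $193,500 is below the $197,000 cutoff, so the full $7,425 applies.
Heating Assistance Credit: $193,500 is at or below the $213,300 threshold, so the full $2,130 applies.
Child Care Credit: 15% of the $10,600 excess over $182,900 is $1,590; credit = $2,225 − $1,590 = $635.
Total: $7,425 + $2,130 + $635 = $10,190.

$10,190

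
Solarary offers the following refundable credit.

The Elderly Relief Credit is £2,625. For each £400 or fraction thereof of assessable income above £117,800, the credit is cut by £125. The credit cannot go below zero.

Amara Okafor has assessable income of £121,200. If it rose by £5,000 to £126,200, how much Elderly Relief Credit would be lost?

£1,500

At £121,200 — income exceeds £117,800 by £3,400, which is 9 full-or-partial £400 increments; reduction = 9 × £125 = £1,125, leaving £1,500.
At £126,200 — income exceeds £117,800 by £8,400 → 21 increments × £125 = £2,625 ≥ base, so the credit is £0.
Lost: £1,500 − £0 = £1,500.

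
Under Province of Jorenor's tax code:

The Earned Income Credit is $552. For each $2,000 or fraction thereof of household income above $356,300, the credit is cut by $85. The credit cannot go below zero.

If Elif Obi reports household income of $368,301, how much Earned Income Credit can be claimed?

Earned Income Credit: income exceeds $356,300 by $12,001 → 7 increments × $85 = $595 ≥ base, so the credit is $0.

$0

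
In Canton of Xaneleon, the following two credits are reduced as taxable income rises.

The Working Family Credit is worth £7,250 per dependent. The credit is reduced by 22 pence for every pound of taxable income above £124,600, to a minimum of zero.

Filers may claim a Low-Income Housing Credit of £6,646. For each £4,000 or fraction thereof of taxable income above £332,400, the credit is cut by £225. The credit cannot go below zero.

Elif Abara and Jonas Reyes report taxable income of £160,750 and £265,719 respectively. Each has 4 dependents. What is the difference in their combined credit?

£21,047

Elif (£160,750): Working Family Credit: base = 4 × £7,250 = £29,000. 22% of the £36,150 excess over £124,600 is £7,953; credit = £29,000 − £7,953 = £21,047. Low-Income Housing Credit: £160,750 is at or below the £332,400 threshold, so the full £6,646 applies. total £21,047 + £6,646 = £27,693
Jonas (£265,719): Working Family Credit: base = 4 × £7,250 = £29,000. 22% of the £141,119 excess over £124,600 is £31,046.18 ≥ base, so the credit is £0. Low-Income Housing Credit: £265,719 is at or below the £332,400 threshold, so the full £6,646 applies. total £0 + £6,646 = £6,646
Difference: |£27,693 − £6,646| = £21,047.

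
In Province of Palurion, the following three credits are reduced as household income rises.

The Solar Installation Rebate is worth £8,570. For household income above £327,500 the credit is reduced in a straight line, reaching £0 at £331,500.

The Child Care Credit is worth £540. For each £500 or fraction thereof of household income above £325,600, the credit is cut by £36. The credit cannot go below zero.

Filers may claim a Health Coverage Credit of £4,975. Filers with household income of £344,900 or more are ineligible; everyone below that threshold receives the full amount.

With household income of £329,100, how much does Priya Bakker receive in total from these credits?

£10,405

Solar Installation Rebate: £329,100 is £1,600 into a £4,000 phase-out range, leaving 2,400/4,000 of the credit: £8,570 × 2,400/4,000 = £5,142.
Child Care Credit: income exceeds £325,600 by £3,500, which is 7 full-or-partial £500 increments; reduction = 7 × £36 = £252, leaving £288.
Health Coverage Credit: £329,100 is below the £344,900 cutoff, so the full £4,975 applies.
Total: £5,142 + £288 + £4,975 = £10,405.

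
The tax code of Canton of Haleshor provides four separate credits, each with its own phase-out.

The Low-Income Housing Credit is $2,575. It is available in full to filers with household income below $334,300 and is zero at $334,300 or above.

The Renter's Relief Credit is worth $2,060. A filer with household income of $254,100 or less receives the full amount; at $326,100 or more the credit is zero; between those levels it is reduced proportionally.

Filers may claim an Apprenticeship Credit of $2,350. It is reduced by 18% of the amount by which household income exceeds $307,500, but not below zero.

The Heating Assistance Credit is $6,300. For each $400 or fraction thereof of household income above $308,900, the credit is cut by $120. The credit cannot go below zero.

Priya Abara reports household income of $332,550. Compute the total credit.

Low-Income Housing Credit: $332,550 is below the $334,300 cutoff, so the full $2,575 applies.
Renter's Relief Credit: $332,550 is at or above $326,100, so the credit is $0.
Apprenticeship Credit: 18% of the $25,050 excess over $307,500 is $4,509 ≥ base, so the credit is $0.
Heating Assistance Credit: income exceeds $308,900 by $23,650 → 60 increments × $120 = $7,200 ≥ base, so the credit is $0.
Total: $2,575 + $0 + $0 + $0 = $2,575.

$2,575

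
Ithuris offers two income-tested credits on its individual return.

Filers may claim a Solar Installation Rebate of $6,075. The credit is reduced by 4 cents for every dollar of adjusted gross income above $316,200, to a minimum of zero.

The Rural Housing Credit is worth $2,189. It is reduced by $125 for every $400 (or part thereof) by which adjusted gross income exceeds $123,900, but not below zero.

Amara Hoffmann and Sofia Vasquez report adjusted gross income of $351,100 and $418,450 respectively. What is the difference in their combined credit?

$2,694

Amara ($351,100): Solar Installation Rebate: 4% of the $34,900 excess over $316,200 is $1,396; credit = $6,075 − $1,396 = $4,679. Rural Housing Credit: income exceeds $123,900 by $227,200 → 568 increments × $125 = $71,000 ≥ base, so the credit is $0. total $4,679 + $0 = $4,679
Sofia ($418,450): Solar Installation Rebate: 4% of the $102,250 excess over $316,200 is $4,090; credit = $6,075 − $4,090 = $1,985. Rural Housing Credit: income exceeds $123,900 by $294,550 → 737 increments × $125 = $92,125 ≥ base, so the credit is $0. total $1,985 + $0 = $1,985
Difference: |$4,679 − $1,985| = $2,694.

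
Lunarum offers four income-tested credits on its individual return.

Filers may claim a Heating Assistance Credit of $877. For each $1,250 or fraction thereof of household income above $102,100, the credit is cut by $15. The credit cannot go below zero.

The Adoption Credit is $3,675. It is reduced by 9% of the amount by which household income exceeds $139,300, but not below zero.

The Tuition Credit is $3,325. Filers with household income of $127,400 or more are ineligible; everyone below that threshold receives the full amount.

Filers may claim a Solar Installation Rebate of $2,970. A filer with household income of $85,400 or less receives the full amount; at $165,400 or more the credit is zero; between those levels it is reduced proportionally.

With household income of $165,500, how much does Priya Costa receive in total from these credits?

$1,429

Heating Assistance Credit: income exceeds $102,100 by $63,400, which is 51 full-or-partial $1,250 increments; reduction = 51 × $15 = $765, leaving $112.
Adoption Credit: 9% of the $26,200 excess over $139,300 is $2,358; credit = $3,675 − $2,358 = $1,317.
Tuition Credit: $165,500 meets or exceeds the $127,400 cutoff, so the credit is $0.
Solar Installation Rebate: $165,500 is at or above $165,400, so the credit is $0.
Total: $112 + $1,317 + $0 + $0 = $1,429.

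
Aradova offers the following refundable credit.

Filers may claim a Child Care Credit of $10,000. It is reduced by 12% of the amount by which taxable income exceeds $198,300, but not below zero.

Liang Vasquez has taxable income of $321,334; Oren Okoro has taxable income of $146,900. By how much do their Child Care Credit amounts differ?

$10,000

Liang ($321,334): Child Care Credit: 12% of the $123,034 excess over $198,300 is $14,764.08 ≥ base, so the credit is $0.
Oren ($146,900): Child Care Credit: $146,900 is at or below the $198,300 threshold, so the full $10,000 applies.
Difference: |$0 − $10,000| = $10,000.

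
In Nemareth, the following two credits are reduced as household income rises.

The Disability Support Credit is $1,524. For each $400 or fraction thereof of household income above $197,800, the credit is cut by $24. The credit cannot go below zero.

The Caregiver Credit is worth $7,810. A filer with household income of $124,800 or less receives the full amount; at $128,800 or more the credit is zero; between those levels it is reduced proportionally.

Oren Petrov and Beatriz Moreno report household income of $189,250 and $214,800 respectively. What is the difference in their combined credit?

Oren ($189,250): Disability Support Credit: $189,250 is at or below the $197,800 threshold, so the full $1,524 applies. Caregiver Credit: $189,250 is at or above $128,800, so the credit is $0. total $1,524 + $0 = $1,524
Beatriz ($214,800): Disability Support Credit: income exceeds $197,800 by $17,000, which is 43 full-or-partial $400 increments; reduction = 43 × $24 = $1,032, leaving $492. Caregiver Credit: $214,800 is at or above $128,800, so the credit is $0. total $492 + $0 = $492
Difference: |$1,524 − $492| = $1,032.

$1,032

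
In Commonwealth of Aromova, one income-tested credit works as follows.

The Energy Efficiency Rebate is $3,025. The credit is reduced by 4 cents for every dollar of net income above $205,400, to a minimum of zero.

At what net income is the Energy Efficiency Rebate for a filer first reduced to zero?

The credit falls by 4% of each dollar above $205,400, so it reaches zero when the excess is $3,025 / 4% = $75,625: income = $205,400 + $75,625 = $281,025.

$281,025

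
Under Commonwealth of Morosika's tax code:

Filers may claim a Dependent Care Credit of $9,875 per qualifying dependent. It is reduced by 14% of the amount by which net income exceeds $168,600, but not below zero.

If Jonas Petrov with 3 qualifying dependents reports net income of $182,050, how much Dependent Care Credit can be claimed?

$27,742

Dependent Care Credit: base = 3 × $9,875 = $29,625. 14% of the $13,450 excess over $168,600 is $1,883; credit = $29,625 − $1,883 = $27,742.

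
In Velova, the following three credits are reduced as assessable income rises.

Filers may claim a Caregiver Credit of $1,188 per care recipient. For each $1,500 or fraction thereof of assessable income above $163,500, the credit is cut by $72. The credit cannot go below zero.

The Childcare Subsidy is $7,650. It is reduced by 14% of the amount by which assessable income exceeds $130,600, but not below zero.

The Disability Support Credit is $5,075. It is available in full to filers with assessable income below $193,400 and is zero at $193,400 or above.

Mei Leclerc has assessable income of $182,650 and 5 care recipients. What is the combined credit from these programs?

$10,442

Caregiver Credit: base = 5 × $1,188 = $5,940. income exceeds $163,500 by $19,150, which is 13 full-or-partial $1,500 increments; reduction = 13 × $72 = $936, leaving $5,004.
Childcare Subsidy: 14% of the $52,050 excess over $130,600 is $7,287; credit = $7,650 − $7,287 = $363.
Disability Support Credit: $182,650 is below the $193,400 cutoff, so the full $5,075 applies.
Total: $5,004 + $363 + $5,075 = $10,442.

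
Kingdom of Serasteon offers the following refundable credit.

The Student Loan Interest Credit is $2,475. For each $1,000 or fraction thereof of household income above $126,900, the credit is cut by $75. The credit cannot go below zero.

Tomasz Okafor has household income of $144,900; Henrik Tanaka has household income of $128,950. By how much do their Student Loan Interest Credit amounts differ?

Tomasz ($144,900): Student Loan Interest Credit: income exceeds $126,900 by $18,000, which is 18 full-or-partial $1,000 increments; reduction = 18 × $75 = $1,350, leaving $1,125.
Henrik ($128,950): Student Loan Interest Credit: income exceeds $126,900 by $2,050, which is 3 full-or-partial $1,000 increments; reduction = 3 × $75 = $225, leaving $2,250.
Difference: |$1,125 − $2,250| = $1,125.

$1,125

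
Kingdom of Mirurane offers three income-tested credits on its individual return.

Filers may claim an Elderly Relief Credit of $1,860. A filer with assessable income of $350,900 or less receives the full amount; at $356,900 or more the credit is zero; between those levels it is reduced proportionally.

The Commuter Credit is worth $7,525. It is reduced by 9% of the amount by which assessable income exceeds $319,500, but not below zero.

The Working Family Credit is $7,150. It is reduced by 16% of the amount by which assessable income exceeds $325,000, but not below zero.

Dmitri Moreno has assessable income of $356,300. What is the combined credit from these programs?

Elderly Relief Credit: $356,300 is $5,400 into a $6,000 phase-out range, leaving 600/6,000 of the credit: $1,860 × 600/6,000 = $186.
Commuter Credit: 9% of the $36,800 excess over $319,500 is $3,312; credit = $7,525 − $3,312 = $4,213.
Working Family Credit: 16% of the $31,300 excess over $325,000 is $5,008; credit = $7,150 − $5,008 = $2,142.
Total: $186 + $4,213 + $2,142 = $6,541.

$6,541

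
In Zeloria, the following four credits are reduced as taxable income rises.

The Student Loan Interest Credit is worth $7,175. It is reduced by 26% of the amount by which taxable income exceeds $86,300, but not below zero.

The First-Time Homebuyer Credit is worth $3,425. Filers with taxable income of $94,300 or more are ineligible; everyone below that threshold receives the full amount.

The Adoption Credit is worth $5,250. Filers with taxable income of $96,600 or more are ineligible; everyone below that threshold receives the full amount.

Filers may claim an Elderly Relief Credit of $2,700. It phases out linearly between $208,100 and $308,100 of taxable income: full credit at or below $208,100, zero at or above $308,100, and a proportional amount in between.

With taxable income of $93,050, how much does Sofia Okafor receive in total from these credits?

$16,795

Student Loan Interest Credit: 26% of the $6,750 excess over $86,300 is $1,755; credit = $7,175 − $1,755 = $5,420.
First-Time Homebuyer Credit: $93,050 is below the $94,300 cutoff, so the full $3,425 applies.
Adoption Credit: $93,050 is below the $96,600 cutoff, so the full $5,250 applies.
Elderly Relief Credit: $93,050 is at or below the $208,100 threshold, so the full $2,700 applies.
Total: $5,420 + $3,425 + $5,250 + $2,700 = $16,795.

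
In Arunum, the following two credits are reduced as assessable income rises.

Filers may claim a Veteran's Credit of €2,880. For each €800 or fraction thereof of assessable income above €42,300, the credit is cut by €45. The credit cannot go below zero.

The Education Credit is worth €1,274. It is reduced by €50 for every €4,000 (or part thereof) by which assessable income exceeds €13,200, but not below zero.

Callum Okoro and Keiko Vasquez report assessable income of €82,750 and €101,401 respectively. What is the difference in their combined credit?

Callum (€82,750): Veteran's Credit: income exceeds €42,300 by €40,450, which is 51 full-or-partial €800 increments; reduction = 51 × €45 = €2,295, leaving €585. Education Credit: income exceeds €13,200 by €69,550, which is 18 full-or-partial €4,000 increments; reduction = 18 × €50 = €900, leaving €374. total €585 + €374 = €959
Keiko (€101,401): Veteran's Credit: income exceeds €42,300 by €59,101 → 74 increments × €45 = €3,330 ≥ base, so the credit is €0. Education Credit: income exceeds €13,200 by €88,201, which is 23 full-or-partial €4,000 increments; reduction = 23 × €50 = €1,150, leaving €124. total €0 + €124 = €124
Difference: |€959 − €124| = €835.

€835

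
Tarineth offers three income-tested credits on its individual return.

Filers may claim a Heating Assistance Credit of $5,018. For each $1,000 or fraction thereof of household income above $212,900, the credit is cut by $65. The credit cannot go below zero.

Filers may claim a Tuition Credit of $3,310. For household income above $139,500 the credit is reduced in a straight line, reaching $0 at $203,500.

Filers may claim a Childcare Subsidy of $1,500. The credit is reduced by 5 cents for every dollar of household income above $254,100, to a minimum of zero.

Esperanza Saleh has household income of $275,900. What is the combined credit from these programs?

$1,333

Heating Assistance Credit: income exceeds $212,900 by $63,000, which is 63 full-or-partial $1,000 increments; reduction = 63 × $65 = $4,095, leaving $923.
Tuition Credit: $275,900 is at or above $203,500, so the credit is $0.
Childcare Subsidy: 5% of the $21,800 excess over $254,100 is $1,090; credit = $1,500 − $1,090 = $410.
Total: $923 + $0 + $410 = $1,333.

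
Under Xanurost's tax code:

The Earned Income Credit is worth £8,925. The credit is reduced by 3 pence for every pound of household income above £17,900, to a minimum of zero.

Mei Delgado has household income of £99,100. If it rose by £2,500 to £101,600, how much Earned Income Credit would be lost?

£75

At £99,100 — 3% of the £81,200 excess over £17,900 is £2,436; credit = £8,925 − £2,436 = £6,489.
At £101,600 — 3% of the £83,700 excess over £17,900 is £2,511; credit = £8,925 − £2,511 = £6,414.
Lost: £6,489 − £6,414 = £75.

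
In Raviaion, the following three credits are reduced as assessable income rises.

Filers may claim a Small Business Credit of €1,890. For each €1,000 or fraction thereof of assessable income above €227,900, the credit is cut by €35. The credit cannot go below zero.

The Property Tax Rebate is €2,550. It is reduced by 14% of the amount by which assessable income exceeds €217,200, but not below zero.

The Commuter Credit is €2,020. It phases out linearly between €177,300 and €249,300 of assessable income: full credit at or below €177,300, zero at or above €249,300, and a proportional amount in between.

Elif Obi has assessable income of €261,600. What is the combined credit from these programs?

€700

Small Business Credit: income exceeds €227,900 by €33,700, which is 34 full-or-partial €1,000 increments; reduction = 34 × €35 = €1,190, leaving €700.
Property Tax Rebate: 14% of the €44,400 excess over €217,200 is €6,216 ≥ base, so the credit is €0.
Commuter Credit: €261,600 is at or above €249,300, so the credit is €0.
Total: €700 + €0 + €0 = €700.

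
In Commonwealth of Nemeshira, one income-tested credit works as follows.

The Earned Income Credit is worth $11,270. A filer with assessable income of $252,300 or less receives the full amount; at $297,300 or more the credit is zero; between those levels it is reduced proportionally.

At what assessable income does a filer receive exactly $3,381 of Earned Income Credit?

$3,381 is 3,381/11,270 of the full $11,270, so 7,889/11,270 of the $45,000 range has been used: income = $252,300 + $45,000 × 7,889/11,270 = $283,800.

$283,800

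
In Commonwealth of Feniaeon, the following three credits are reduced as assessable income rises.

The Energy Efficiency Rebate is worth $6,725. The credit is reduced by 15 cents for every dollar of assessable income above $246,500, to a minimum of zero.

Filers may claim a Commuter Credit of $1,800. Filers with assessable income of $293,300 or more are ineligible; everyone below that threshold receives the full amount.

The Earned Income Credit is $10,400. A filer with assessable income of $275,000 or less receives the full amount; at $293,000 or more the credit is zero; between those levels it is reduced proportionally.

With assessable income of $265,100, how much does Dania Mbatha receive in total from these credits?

Energy Efficiency Rebate: 15% of the $18,600 excess over $246,500 is $2,790; credit = $6,725 − $2,790 = $3,935.
Commuter Credit: $265,100 is below the $293,300 cutoff, so the full $1,800 applies.
Earned Income Credit: $265,100 is at or below the $275,000 threshold, so the full $10,400 applies.
Total: $3,935 + $1,800 + $10,400 = $16,135.

$16,135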